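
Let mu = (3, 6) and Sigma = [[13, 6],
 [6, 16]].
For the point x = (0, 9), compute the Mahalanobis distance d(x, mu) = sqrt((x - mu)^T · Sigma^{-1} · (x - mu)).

Step 1 — centre the observation: (x - mu) = (-3, 3).

Step 2 — invert Sigma. det(Sigma) = 13·16 - (6)² = 172.
  Sigma^{-1} = (1/det) · [[d, -b], [-b, a]] = [[0.093, -0.0349],
 [-0.0349, 0.0756]].

Step 3 — form the quadratic (x - mu)^T · Sigma^{-1} · (x - mu):
  Sigma^{-1} · (x - mu) = (-0.3837, 0.3314).
  (x - mu)^T · [Sigma^{-1} · (x - mu)] = (-3)·(-0.3837) + (3)·(0.3314) = 2.1453.

Step 4 — take square root: d = √(2.1453) ≈ 1.4647.

d(x, mu) = √(2.1453) ≈ 1.4647


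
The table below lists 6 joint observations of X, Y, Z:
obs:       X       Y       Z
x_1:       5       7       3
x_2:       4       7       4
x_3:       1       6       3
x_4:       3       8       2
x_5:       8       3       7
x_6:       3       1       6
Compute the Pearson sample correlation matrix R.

Step 1 — column means:
  mean(X) = (5 + 4 + 1 + 3 + 8 + 3) / 6 = 24/6 = 4
  mean(Y) = (7 + 7 + 6 + 8 + 3 + 1) / 6 = 32/6 = 5.3333
  mean(Z) = (3 + 4 + 3 + 2 + 7 + 6) / 6 = 25/6 = 4.1667

Step 2 — sample variances and covariances s[i,j] = (1/(n-1)) · Σ_k (x_{k,i} - mean_i) · (x_{k,j} - mean_j), with n-1 = 5:
  s[X,X] = ((1)·(1) + (0)·(0) + (-3)·(-3) + (-1)·(-1) + (4)·(4) + (-1)·(-1)) / 5 = 28/5 = 5.6
  s[X,Y] = ((1)·(1.6667) + (0)·(1.6667) + (-3)·(0.6667) + (-1)·(2.6667) + (4)·(-2.3333) + (-1)·(-4.3333)) / 5 = -8/5 = -1.6
  s[X,Z] = ((1)·(-1.1667) + (0)·(-0.1667) + (-3)·(-1.1667) + (-1)·(-2.1667) + (4)·(2.8333) + (-1)·(1.8333)) / 5 = 14/5 = 2.8
  s[Y,Y] = ((1.6667)·(1.6667) + (1.6667)·(1.6667) + (0.6667)·(0.6667) + (2.6667)·(2.6667) + (-2.3333)·(-2.3333) + (-4.3333)·(-4.3333)) / 5 = 37.3333/5 = 7.4667
  s[Y,Z] = ((1.6667)·(-1.1667) + (1.6667)·(-0.1667) + (0.6667)·(-1.1667) + (2.6667)·(-2.1667) + (-2.3333)·(2.8333) + (-4.3333)·(1.8333)) / 5 = -23.3333/5 = -4.6667
  s[Z,Z] = ((-1.1667)·(-1.1667) + (-0.1667)·(-0.1667) + (-1.1667)·(-1.1667) + (-2.1667)·(-2.1667) + (2.8333)·(2.8333) + (1.8333)·(1.8333)) / 5 = 18.8333/5 = 3.7667
  Sample standard deviations s_i = √(s[i,i]):
  s(X) = √(5.6) = 2.3664
  s(Y) = √(7.4667) = 2.7325
  s(Z) = √(3.7667) = 1.9408

Step 3 — r_{ij} = s_{ij} / (s_i · s_j):
  r[X,X] = 1 (diagonal).
  r[X,Y] = -1.6 / (2.3664 · 2.7325) = -1.6 / 6.4663 = -0.2474
  r[X,Z] = 2.8 / (2.3664 · 1.9408) = 2.8 / 4.5927 = 0.6097
  r[Y,Y] = 1 (diagonal).
  r[Y,Z] = -4.6667 / (2.7325 · 1.9408) = -4.6667 / 5.3032 = -0.88
  r[Z,Z] = 1 (diagonal).

R is symmetric with unit diagonal. Assembling:

R = [[1, -0.2474, 0.6097],
 [-0.2474, 1, -0.88],
 [0.6097, -0.88, 1]]


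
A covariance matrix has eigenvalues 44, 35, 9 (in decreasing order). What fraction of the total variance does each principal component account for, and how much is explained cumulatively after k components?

Step 1 — total variance = trace(Sigma) = Σ λ_i = 44 + 35 + 9 = 88.

Step 2 — fraction explained by component i = λ_i / Σ λ:
  PC1: 44/88 = 0.5
  PC2: 35/88 = 0.3977
  PC3: 9/88 = 0.1023

Step 3 — cumulative fraction after k components = (λ_1 + ... + λ_k) / Σ λ:
  k = 1: 44/88 = 0.5
  k = 2: (44 + 35)/88 = 79/88 = 0.8977
  k = 3: (44 + 35 + 9)/88 = 88/88 = 1

Summary (fraction, with percent):

explained: PC1 0.5 (50%), PC2 0.3977 (39.77%), PC3 0.1023 (10.23%);  cumulative: 0.5, 0.8977, 1


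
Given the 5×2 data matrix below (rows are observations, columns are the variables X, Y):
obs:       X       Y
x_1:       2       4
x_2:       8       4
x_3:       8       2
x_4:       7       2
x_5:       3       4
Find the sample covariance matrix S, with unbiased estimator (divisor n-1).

Step 1 — column means:
  mean(X) = (2 + 8 + 8 + 7 + 3) / 5 = 28/5 = 5.6
  mean(Y) = (4 + 4 + 2 + 2 + 4) / 5 = 16/5 = 3.2

Step 2 — sample covariance S[i,j] = (1/(n-1)) · Σ_k (x_{k,i} - mean_i) · (x_{k,j} - mean_j), with n-1 = 4.
  S[X,X] = ((-3.6)·(-3.6) + (2.4)·(2.4) + (2.4)·(2.4) + (1.4)·(1.4) + (-2.6)·(-2.6)) / 4 = 33.2/4 = 8.3
  S[X,Y] = ((-3.6)·(0.8) + (2.4)·(0.8) + (2.4)·(-1.2) + (1.4)·(-1.2) + (-2.6)·(0.8)) / 4 = -7.6/4 = -1.9
  S[Y,Y] = ((0.8)·(0.8) + (0.8)·(0.8) + (-1.2)·(-1.2) + (-1.2)·(-1.2) + (0.8)·(0.8)) / 4 = 4.8/4 = 1.2

S is symmetric (S[j,i] = S[i,j]). Assembling:

S = [[8.3, -1.9],
 [-1.9, 1.2]]


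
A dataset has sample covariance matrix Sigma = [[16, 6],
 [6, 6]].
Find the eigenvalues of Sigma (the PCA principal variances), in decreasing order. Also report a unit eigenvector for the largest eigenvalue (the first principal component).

Step 1 — characteristic polynomial of 2×2 Sigma:
  det(Sigma - λI) = λ² - trace · λ + det = 0.
  trace = 16 + 6 = 22, det = 16·6 - (6)² = 60.
Step 2 — discriminant:
  Δ = trace² - 4·det = 484 - 240 = 244.
Step 3 — eigenvalues:
  λ = (trace ± √Δ)/2 = (22 ± 15.6205)/2,
  λ_1 = 18.8102,  λ_2 = 3.1898.

Step 4 — unit eigenvector for λ_1: solve (Sigma - λ_1 I)v = 0. First row:
  (16 - 18.8102)·v_x + (6)·v_y = 0, i.e. (-2.8102)·v_x + (6)·v_y = 0,
  so v ∝ (b, λ_1 - a) = (6, 2.8102) = u.
  ||u|| = √((6)² + (2.8102)²) = √(43.8975) ≈ 6.6255,
  v_1 = u/||u|| ≈ (0.9056, 0.4242) (||v_1|| = 1).

λ_1 = 18.8102,  λ_2 = 3.1898;  v_1 ≈ (0.9056, 0.4242)


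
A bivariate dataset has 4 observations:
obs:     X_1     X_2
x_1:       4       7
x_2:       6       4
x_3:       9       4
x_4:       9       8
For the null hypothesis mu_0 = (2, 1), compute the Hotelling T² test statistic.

Step 1 — sample mean vector:
  mean(X_1) = (4 + 6 + 9 + 9) / 4 = 28/4 = 7
  mean(X_2) = (7 + 4 + 4 + 8) / 4 = 23/4 = 5.75
  x̄ = (7, 5.75),  deviation x̄ - mu_0 = (7, 5.75) - (2, 1) = (5, 4.75).

Step 2 — sample covariance matrix, S[i,j] = (1/(n-1)) · Σ_k (x_{k,i} - mean_i) · (x_{k,j} - mean_j), divisor n-1 = 3:
  S[X_1,X_1] = ((-3)·(-3) + (-1)·(-1) + (2)·(2) + (2)·(2)) / 3 = 18/3 = 6
  S[X_1,X_2] = ((-3)·(1.25) + (-1)·(-1.75) + (2)·(-1.75) + (2)·(2.25)) / 3 = -1/3 = -0.3333
  S[X_2,X_2] = ((1.25)·(1.25) + (-1.75)·(-1.75) + (-1.75)·(-1.75) + (2.25)·(2.25)) / 3 = 12.75/3 = 4.25
  S = [[6, -0.3333],
 [-0.3333, 4.25]].

Step 3 — invert S. det(S) = 6·4.25 - (-0.3333)² = 25.3889.
  S^{-1} = (1/det) · [[d, -b], [-b, a]] = [[0.1674, 0.0131],
 [0.0131, 0.2363]].

Step 4 — quadratic form (x̄ - mu_0)^T · S^{-1} · (x̄ - mu_0):
  S^{-1} · (x̄ - mu_0) = (0.8993, 1.1882),
  (x̄ - mu_0)^T · [...] = (5)·(0.8993) + (4.75)·(1.1882) = 10.1406.

Step 5 — scale by n: T² = 4 · 10.1406 = 40.5624.

T² ≈ 40.5624


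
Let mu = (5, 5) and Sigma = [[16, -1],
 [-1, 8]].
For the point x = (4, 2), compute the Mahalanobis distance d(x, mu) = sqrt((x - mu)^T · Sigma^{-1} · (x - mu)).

Step 1 — centre the observation: (x - mu) = (-1, -3).

Step 2 — invert Sigma. det(Sigma) = 16·8 - (-1)² = 127.
  Sigma^{-1} = (1/det) · [[d, -b], [-b, a]] = [[0.063, 0.0079],
 [0.0079, 0.126]].

Step 3 — form the quadratic (x - mu)^T · Sigma^{-1} · (x - mu):
  Sigma^{-1} · (x - mu) = (-0.0866, -0.3858).
  (x - mu)^T · [Sigma^{-1} · (x - mu)] = (-1)·(-0.0866) + (-3)·(-0.3858) = 1.2441.

Step 4 — take square root: d = √(1.2441) ≈ 1.1154.

d(x, mu) = √(1.2441) ≈ 1.1154


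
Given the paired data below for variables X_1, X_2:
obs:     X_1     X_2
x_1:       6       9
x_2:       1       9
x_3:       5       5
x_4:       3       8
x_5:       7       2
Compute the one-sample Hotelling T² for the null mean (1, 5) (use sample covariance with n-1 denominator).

Step 1 — sample mean vector:
  mean(X_1) = (6 + 1 + 5 + 3 + 7) / 5 = 22/5 = 4.4
  mean(X_2) = (9 + 9 + 5 + 8 + 2) / 5 = 33/5 = 6.6
  x̄ = (4.4, 6.6),  deviation x̄ - mu_0 = (4.4, 6.6) - (1, 5) = (3.4, 1.6).

Step 2 — sample covariance matrix, S[i,j] = (1/(n-1)) · Σ_k (x_{k,i} - mean_i) · (x_{k,j} - mean_j), divisor n-1 = 4:
  S[X_1,X_1] = ((1.6)·(1.6) + (-3.4)·(-3.4) + (0.6)·(0.6) + (-1.4)·(-1.4) + (2.6)·(2.6)) / 4 = 23.2/4 = 5.8
  S[X_1,X_2] = ((1.6)·(2.4) + (-3.4)·(2.4) + (0.6)·(-1.6) + (-1.4)·(1.4) + (2.6)·(-4.6)) / 4 = -19.2/4 = -4.8
  S[X_2,X_2] = ((2.4)·(2.4) + (2.4)·(2.4) + (-1.6)·(-1.6) + (1.4)·(1.4) + (-4.6)·(-4.6)) / 4 = 37.2/4 = 9.3
  S = [[5.8, -4.8],
 [-4.8, 9.3]].

Step 3 — invert S. det(S) = 5.8·9.3 - (-4.8)² = 30.9.
  S^{-1} = (1/det) · [[d, -b], [-b, a]] = [[0.301, 0.1553],
 [0.1553, 0.1877]].

Step 4 — quadratic form (x̄ - mu_0)^T · S^{-1} · (x̄ - mu_0):
  S^{-1} · (x̄ - mu_0) = (1.2718, 0.8285),
  (x̄ - mu_0)^T · [...] = (3.4)·(1.2718) + (1.6)·(0.8285) = 5.6498.

Step 5 — scale by n: T² = 5 · 5.6498 = 28.2492.

T² ≈ 28.2492


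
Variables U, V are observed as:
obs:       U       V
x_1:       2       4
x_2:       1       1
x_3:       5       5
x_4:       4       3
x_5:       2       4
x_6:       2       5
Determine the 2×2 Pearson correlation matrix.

Step 1 — column means:
  mean(U) = (2 + 1 + 5 + 4 + 2 + 2) / 6 = 16/6 = 2.6667
  mean(V) = (4 + 1 + 5 + 3 + 4 + 5) / 6 = 22/6 = 3.6667

Step 2 — sample variances and covariances s[i,j] = (1/(n-1)) · Σ_k (x_{k,i} - mean_i) · (x_{k,j} - mean_j), with n-1 = 5:
  s[U,U] = ((-0.6667)·(-0.6667) + (-1.6667)·(-1.6667) + (2.3333)·(2.3333) + (1.3333)·(1.3333) + (-0.6667)·(-0.6667) + (-0.6667)·(-0.6667)) / 5 = 11.3333/5 = 2.2667
  s[U,V] = ((-0.6667)·(0.3333) + (-1.6667)·(-2.6667) + (2.3333)·(1.3333) + (1.3333)·(-0.6667) + (-0.6667)·(0.3333) + (-0.6667)·(1.3333)) / 5 = 5.3333/5 = 1.0667
  s[V,V] = ((0.3333)·(0.3333) + (-2.6667)·(-2.6667) + (1.3333)·(1.3333) + (-0.6667)·(-0.6667) + (0.3333)·(0.3333) + (1.3333)·(1.3333)) / 5 = 11.3333/5 = 2.2667
  Sample standard deviations s_i = √(s[i,i]):
  s(U) = √(2.2667) = 1.5055
  s(V) = √(2.2667) = 1.5055

Step 3 — r_{ij} = s_{ij} / (s_i · s_j):
  r[U,U] = 1 (diagonal).
  r[U,V] = 1.0667 / (1.5055 · 1.5055) = 1.0667 / 2.2667 = 0.4706
  r[V,V] = 1 (diagonal).

R is symmetric with unit diagonal. Assembling:

R = [[1, 0.4706],
 [0.4706, 1]]


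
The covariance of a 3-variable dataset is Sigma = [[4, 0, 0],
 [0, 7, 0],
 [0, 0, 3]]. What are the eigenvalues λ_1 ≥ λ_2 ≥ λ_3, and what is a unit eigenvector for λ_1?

Step 1 — characteristic polynomial p(λ) = det(λI - Sigma) = λ³ - tr·λ² + c_1·λ - det, where tr = trace, c_1 = sum of the principal 2×2 minors, det = det(Sigma):
  tr = 4 + 7 + 3 = 14,
  c_1 = (4·7 - (0)²) + (4·3 - (0)²) + (7·3 - (0)²) = 28 + 12 + 21 = 61,
  det = 4·(7·3 - (0)²) - (0)·((0)·3 - (0)·(0)) + (0)·((0)·(0) - 7·(0)) = 4·(21) - (0)·(0) + (0)·(0) = 84.
  So p(λ) = λ³ - 14λ² + 61λ - 84.
Step 2 — look for an integer root (rational root theorem: any rational root is an integer divisor of 84). Testing λ = 3:
  p(3) = 27 - 126 + 183 - 84 = 0  ✓
  Dividing out (λ - 3): p(λ) = (λ - 3)(λ² - 11λ + 28).
Step 3 — remaining eigenvalues from the quadratic λ² - 11λ + 28 = 0:
  Δ = 11² - 4·28 = 121 - 112 = 9,  λ = (11 ± √9)/2 = (11 ± 3)/2 = 7 or 4.
  Sorted: λ_1 = 7,  λ_2 = 4,  λ_3 = 3  (check: sum = 14 = tr ✓).

Step 4 — unit eigenvector for λ_1 = 7: v spans the null space of (Sigma - λ_1 I), whose rows are
  r_1 = (-3, 0, 0),  r_2 = (0, 0, 0),  r_3 = (0, 0, -4).
  v is orthogonal to every row, so take v ∝ r_1 × r_3 = ((0)·(-4) - (0)·(0), (0)·(0) - (-3)·(-4), (-3)·(0) - (0)·(0)) = (0, -12, 0).
  Rescale (divide by 12; multiply by -1 so the first nonzero entry is positive): u = (0, 1, 0).
  ||u|| = √((0)² + (1)² + (0)²) = √(1) = 1,  v_1 = u/||u|| ≈ (0, 1, 0) (||v_1|| = 1).

λ_1 = 7,  λ_2 = 4,  λ_3 = 3;  v_1 ≈ (0, 1, 0)


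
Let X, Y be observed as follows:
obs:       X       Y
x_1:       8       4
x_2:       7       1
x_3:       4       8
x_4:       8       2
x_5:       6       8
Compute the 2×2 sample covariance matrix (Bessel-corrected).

Step 1 — column means:
  mean(X) = (8 + 7 + 4 + 8 + 6) / 5 = 33/5 = 6.6
  mean(Y) = (4 + 1 + 8 + 2 + 8) / 5 = 23/5 = 4.6

Step 2 — sample covariance S[i,j] = (1/(n-1)) · Σ_k (x_{k,i} - mean_i) · (x_{k,j} - mean_j), with n-1 = 4.
  S[X,X] = ((1.4)·(1.4) + (0.4)·(0.4) + (-2.6)·(-2.6) + (1.4)·(1.4) + (-0.6)·(-0.6)) / 4 = 11.2/4 = 2.8
  S[X,Y] = ((1.4)·(-0.6) + (0.4)·(-3.6) + (-2.6)·(3.4) + (1.4)·(-2.6) + (-0.6)·(3.4)) / 4 = -16.8/4 = -4.2
  S[Y,Y] = ((-0.6)·(-0.6) + (-3.6)·(-3.6) + (3.4)·(3.4) + (-2.6)·(-2.6) + (3.4)·(3.4)) / 4 = 43.2/4 = 10.8

S is symmetric (S[j,i] = S[i,j]). Assembling:

S = [[2.8, -4.2],
 [-4.2, 10.8]]


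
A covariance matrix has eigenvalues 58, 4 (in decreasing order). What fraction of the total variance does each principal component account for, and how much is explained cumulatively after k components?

Step 1 — total variance = trace(Sigma) = Σ λ_i = 58 + 4 = 62.

Step 2 — fraction explained by component i = λ_i / Σ λ:
  PC1: 58/62 = 0.9355
  PC2: 4/62 = 0.0645

Step 3 — cumulative fraction after k components = (λ_1 + ... + λ_k) / Σ λ:
  k = 1: 58/62 = 0.9355
  k = 2: (58 + 4)/62 = 62/62 = 1

Summary (fraction, with percent):

explained: PC1 0.9355 (93.55%), PC2 0.0645 (6.45%);  cumulative: 0.9355, 1


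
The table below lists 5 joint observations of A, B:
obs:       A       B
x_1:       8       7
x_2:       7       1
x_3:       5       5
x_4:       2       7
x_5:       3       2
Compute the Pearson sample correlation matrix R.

Step 1 — column means:
  mean(A) = (8 + 7 + 5 + 2 + 3) / 5 = 25/5 = 5
  mean(B) = (7 + 1 + 5 + 7 + 2) / 5 = 22/5 = 4.4

Step 2 — sample variances and covariances s[i,j] = (1/(n-1)) · Σ_k (x_{k,i} - mean_i) · (x_{k,j} - mean_j), with n-1 = 4:
  s[A,A] = ((3)·(3) + (2)·(2) + (0)·(0) + (-3)·(-3) + (-2)·(-2)) / 4 = 26/4 = 6.5
  s[A,B] = ((3)·(2.6) + (2)·(-3.4) + (0)·(0.6) + (-3)·(2.6) + (-2)·(-2.4)) / 4 = -2/4 = -0.5
  s[B,B] = ((2.6)·(2.6) + (-3.4)·(-3.4) + (0.6)·(0.6) + (2.6)·(2.6) + (-2.4)·(-2.4)) / 4 = 31.2/4 = 7.8
  Sample standard deviations s_i = √(s[i,i]):
  s(A) = √(6.5) = 2.5495
  s(B) = √(7.8) = 2.7928

Step 3 — r_{ij} = s_{ij} / (s_i · s_j):
  r[A,A] = 1 (diagonal).
  r[A,B] = -0.5 / (2.5495 · 2.7928) = -0.5 / 7.1204 = -0.0702
  r[B,B] = 1 (diagonal).

R is symmetric with unit diagonal. Assembling:

R = [[1, -0.0702],
 [-0.0702, 1]]


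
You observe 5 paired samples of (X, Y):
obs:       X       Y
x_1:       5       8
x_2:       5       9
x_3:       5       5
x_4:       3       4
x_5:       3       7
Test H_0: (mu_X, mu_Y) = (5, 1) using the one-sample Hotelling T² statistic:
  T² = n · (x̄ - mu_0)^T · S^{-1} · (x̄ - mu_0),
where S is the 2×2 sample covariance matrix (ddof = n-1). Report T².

Step 1 — sample mean vector:
  mean(X) = (5 + 5 + 5 + 3 + 3) / 5 = 21/5 = 4.2
  mean(Y) = (8 + 9 + 5 + 4 + 7) / 5 = 33/5 = 6.6
  x̄ = (4.2, 6.6),  deviation x̄ - mu_0 = (4.2, 6.6) - (5, 1) = (-0.8, 5.6).

Step 2 — sample covariance matrix, S[i,j] = (1/(n-1)) · Σ_k (x_{k,i} - mean_i) · (x_{k,j} - mean_j), divisor n-1 = 4:
  S[X,X] = ((0.8)·(0.8) + (0.8)·(0.8) + (0.8)·(0.8) + (-1.2)·(-1.2) + (-1.2)·(-1.2)) / 4 = 4.8/4 = 1.2
  S[X,Y] = ((0.8)·(1.4) + (0.8)·(2.4) + (0.8)·(-1.6) + (-1.2)·(-2.6) + (-1.2)·(0.4)) / 4 = 4.4/4 = 1.1
  S[Y,Y] = ((1.4)·(1.4) + (2.4)·(2.4) + (-1.6)·(-1.6) + (-2.6)·(-2.6) + (0.4)·(0.4)) / 4 = 17.2/4 = 4.3
  S = [[1.2, 1.1],
 [1.1, 4.3]].

Step 3 — invert S. det(S) = 1.2·4.3 - (1.1)² = 3.95.
  S^{-1} = (1/det) · [[d, -b], [-b, a]] = [[1.0886, -0.2785],
 [-0.2785, 0.3038]].

Step 4 — quadratic form (x̄ - mu_0)^T · S^{-1} · (x̄ - mu_0):
  S^{-1} · (x̄ - mu_0) = (-2.4304, 1.9241),
  (x̄ - mu_0)^T · [...] = (-0.8)·(-2.4304) + (5.6)·(1.9241) = 12.719.

Step 5 — scale by n: T² = 5 · 12.719 = 63.5949.

T² ≈ 63.5949


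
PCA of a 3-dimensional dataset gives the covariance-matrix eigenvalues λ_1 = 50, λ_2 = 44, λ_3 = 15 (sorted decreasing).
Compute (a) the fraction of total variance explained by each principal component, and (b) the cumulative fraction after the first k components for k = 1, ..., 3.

Step 1 — total variance = trace(Sigma) = Σ λ_i = 50 + 44 + 15 = 109.

Step 2 — fraction explained by component i = λ_i / Σ λ:
  PC1: 50/109 = 0.4587
  PC2: 44/109 = 0.4037
  PC3: 15/109 = 0.1376

Step 3 — cumulative fraction after k components = (λ_1 + ... + λ_k) / Σ λ:
  k = 1: 50/109 = 0.4587
  k = 2: (50 + 44)/109 = 94/109 = 0.8624
  k = 3: (50 + 44 + 15)/109 = 109/109 = 1

Summary (fraction, with percent):

explained: PC1 0.4587 (45.87%), PC2 0.4037 (40.37%), PC3 0.1376 (13.76%);  cumulative: 0.4587, 0.8624, 1


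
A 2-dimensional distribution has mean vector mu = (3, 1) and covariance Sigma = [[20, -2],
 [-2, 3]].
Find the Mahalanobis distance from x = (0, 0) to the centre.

Step 1 — centre the observation: (x - mu) = (-3, -1).

Step 2 — invert Sigma. det(Sigma) = 20·3 - (-2)² = 56.
  Sigma^{-1} = (1/det) · [[d, -b], [-b, a]] = [[0.0536, 0.0357],
 [0.0357, 0.3571]].

Step 3 — form the quadratic (x - mu)^T · Sigma^{-1} · (x - mu):
  Sigma^{-1} · (x - mu) = (-0.1964, -0.4643).
  (x - mu)^T · [Sigma^{-1} · (x - mu)] = (-3)·(-0.1964) + (-1)·(-0.4643) = 1.0536.

Step 4 — take square root: d = √(1.0536) ≈ 1.0264.

d(x, mu) = √(1.0536) ≈ 1.0264


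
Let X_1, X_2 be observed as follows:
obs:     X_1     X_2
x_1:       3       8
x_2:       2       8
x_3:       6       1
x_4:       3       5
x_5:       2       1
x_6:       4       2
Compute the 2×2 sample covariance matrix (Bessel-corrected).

Step 1 — column means:
  mean(X_1) = (3 + 2 + 6 + 3 + 2 + 4) / 6 = 20/6 = 3.3333
  mean(X_2) = (8 + 8 + 1 + 5 + 1 + 2) / 6 = 25/6 = 4.1667

Step 2 — sample covariance S[i,j] = (1/(n-1)) · Σ_k (x_{k,i} - mean_i) · (x_{k,j} - mean_j), with n-1 = 5.
  S[X_1,X_1] = ((-0.3333)·(-0.3333) + (-1.3333)·(-1.3333) + (2.6667)·(2.6667) + (-0.3333)·(-0.3333) + (-1.3333)·(-1.3333) + (0.6667)·(0.6667)) / 5 = 11.3333/5 = 2.2667
  S[X_1,X_2] = ((-0.3333)·(3.8333) + (-1.3333)·(3.8333) + (2.6667)·(-3.1667) + (-0.3333)·(0.8333) + (-1.3333)·(-3.1667) + (0.6667)·(-2.1667)) / 5 = -12.3333/5 = -2.4667
  S[X_2,X_2] = ((3.8333)·(3.8333) + (3.8333)·(3.8333) + (-3.1667)·(-3.1667) + (0.8333)·(0.8333) + (-3.1667)·(-3.1667) + (-2.1667)·(-2.1667)) / 5 = 54.8333/5 = 10.9667

S is symmetric (S[j,i] = S[i,j]). Assembling:

S = [[2.2667, -2.4667],
 [-2.4667, 10.9667]]


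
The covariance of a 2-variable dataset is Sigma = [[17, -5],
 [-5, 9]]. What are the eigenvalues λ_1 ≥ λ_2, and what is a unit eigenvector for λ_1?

Step 1 — characteristic polynomial of 2×2 Sigma:
  det(Sigma - λI) = λ² - trace · λ + det = 0.
  trace = 17 + 9 = 26, det = 17·9 - (-5)² = 128.
Step 2 — discriminant:
  Δ = trace² - 4·det = 676 - 512 = 164.
Step 3 — eigenvalues:
  λ = (trace ± √Δ)/2 = (26 ± 12.8062)/2,
  λ_1 = 19.4031,  λ_2 = 6.5969.

Step 4 — unit eigenvector for λ_1: solve (Sigma - λ_1 I)v = 0. First row:
  (17 - 19.4031)·v_x + (-5)·v_y = 0, i.e. (-2.4031)·v_x + (-5)·v_y = 0,
  so v ∝ (b, λ_1 - a) = (-5, 2.4031); multiply by -1 so the first entry is positive: u = (5, -2.4031).
  ||u|| = √((5)² + (-2.4031)²) = √(30.775) ≈ 5.5475,
  v_1 = u/||u|| ≈ (0.9013, -0.4332) (||v_1|| = 1).

λ_1 = 19.4031,  λ_2 = 6.5969;  v_1 ≈ (0.9013, -0.4332)


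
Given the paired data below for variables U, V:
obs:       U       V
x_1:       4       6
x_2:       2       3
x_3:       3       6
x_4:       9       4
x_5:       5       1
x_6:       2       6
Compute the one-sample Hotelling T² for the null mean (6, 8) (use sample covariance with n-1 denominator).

Step 1 — sample mean vector:
  mean(U) = (4 + 2 + 3 + 9 + 5 + 2) / 6 = 25/6 = 4.1667
  mean(V) = (6 + 3 + 6 + 4 + 1 + 6) / 6 = 26/6 = 4.3333
  x̄ = (4.1667, 4.3333),  deviation x̄ - mu_0 = (4.1667, 4.3333) - (6, 8) = (-1.8333, -3.6667).

Step 2 — sample covariance matrix, S[i,j] = (1/(n-1)) · Σ_k (x_{k,i} - mean_i) · (x_{k,j} - mean_j), divisor n-1 = 5:
  S[U,U] = ((-0.1667)·(-0.1667) + (-2.1667)·(-2.1667) + (-1.1667)·(-1.1667) + (4.8333)·(4.8333) + (0.8333)·(0.8333) + (-2.1667)·(-2.1667)) / 5 = 34.8333/5 = 6.9667
  S[U,V] = ((-0.1667)·(1.6667) + (-2.1667)·(-1.3333) + (-1.1667)·(1.6667) + (4.8333)·(-0.3333) + (0.8333)·(-3.3333) + (-2.1667)·(1.6667)) / 5 = -7.3333/5 = -1.4667
  S[V,V] = ((1.6667)·(1.6667) + (-1.3333)·(-1.3333) + (1.6667)·(1.6667) + (-0.3333)·(-0.3333) + (-3.3333)·(-3.3333) + (1.6667)·(1.6667)) / 5 = 21.3333/5 = 4.2667
  S = [[6.9667, -1.4667],
 [-1.4667, 4.2667]].

Step 3 — invert S. det(S) = 6.9667·4.2667 - (-1.4667)² = 27.5733.
  S^{-1} = (1/det) · [[d, -b], [-b, a]] = [[0.1547, 0.0532],
 [0.0532, 0.2527]].

Step 4 — quadratic form (x̄ - mu_0)^T · S^{-1} · (x̄ - mu_0):
  S^{-1} · (x̄ - mu_0) = (-0.4787, -1.0239),
  (x̄ - mu_0)^T · [...] = (-1.8333)·(-0.4787) + (-3.6667)·(-1.0239) = 4.6321.

Step 5 — scale by n: T² = 6 · 4.6321 = 27.7926.

T² ≈ 27.7926


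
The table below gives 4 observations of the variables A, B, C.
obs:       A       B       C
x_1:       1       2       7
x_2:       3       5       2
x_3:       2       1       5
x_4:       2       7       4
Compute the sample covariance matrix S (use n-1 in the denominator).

Step 1 — column means:
  mean(A) = (1 + 3 + 2 + 2) / 4 = 8/4 = 2
  mean(B) = (2 + 5 + 1 + 7) / 4 = 15/4 = 3.75
  mean(C) = (7 + 2 + 5 + 4) / 4 = 18/4 = 4.5

Step 2 — sample covariance S[i,j] = (1/(n-1)) · Σ_k (x_{k,i} - mean_i) · (x_{k,j} - mean_j), with n-1 = 3.
  S[A,A] = ((-1)·(-1) + (1)·(1) + (0)·(0) + (0)·(0)) / 3 = 2/3 = 0.6667
  S[A,B] = ((-1)·(-1.75) + (1)·(1.25) + (0)·(-2.75) + (0)·(3.25)) / 3 = 3/3 = 1
  S[A,C] = ((-1)·(2.5) + (1)·(-2.5) + (0)·(0.5) + (0)·(-0.5)) / 3 = -5/3 = -1.6667
  S[B,B] = ((-1.75)·(-1.75) + (1.25)·(1.25) + (-2.75)·(-2.75) + (3.25)·(3.25)) / 3 = 22.75/3 = 7.5833
  S[B,C] = ((-1.75)·(2.5) + (1.25)·(-2.5) + (-2.75)·(0.5) + (3.25)·(-0.5)) / 3 = -10.5/3 = -3.5
  S[C,C] = ((2.5)·(2.5) + (-2.5)·(-2.5) + (0.5)·(0.5) + (-0.5)·(-0.5)) / 3 = 13/3 = 4.3333

S is symmetric (S[j,i] = S[i,j]). Assembling:

S = [[0.6667, 1, -1.6667],
 [1, 7.5833, -3.5],
 [-1.6667, -3.5, 4.3333]]


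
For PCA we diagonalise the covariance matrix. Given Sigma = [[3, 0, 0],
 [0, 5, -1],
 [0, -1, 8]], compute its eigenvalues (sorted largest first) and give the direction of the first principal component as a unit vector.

Step 1 — characteristic polynomial p(λ) = det(λI - Sigma) = λ³ - tr·λ² + c_1·λ - det, where tr = trace, c_1 = sum of the principal 2×2 minors, det = det(Sigma):
  tr = 3 + 5 + 8 = 16,
  c_1 = (3·5 - (0)²) + (3·8 - (0)²) + (5·8 - (-1)²) = 15 + 24 + 39 = 78,
  det = 3·(5·8 - (-1)²) - (0)·((0)·8 - (-1)·(0)) + (0)·((0)·(-1) - 5·(0)) = 3·(39) - (0)·(0) + (0)·(0) = 117.
  So p(λ) = λ³ - 16λ² + 78λ - 117.
Step 2 — look for an integer root (rational root theorem: any rational root is an integer divisor of 117). Testing λ = 3:
  p(3) = 27 - 144 + 234 - 117 = 0  ✓
  Dividing out (λ - 3): p(λ) = (λ - 3)(λ² - 13λ + 39).
Step 3 — remaining eigenvalues from the quadratic λ² - 13λ + 39 = 0:
  Δ = 13² - 4·39 = 169 - 156 = 13,  λ = (13 ± √13)/2 = (13 ± 3.6056)/2 ≈ 8.3028 or 4.6972.
  Sorted: λ_1 = 8.3028,  λ_2 = 4.6972,  λ_3 = 3  (check: sum = 16 = tr ✓).

Step 4 — unit eigenvector for λ_1 ≈ 8.3028: v spans the null space of (Sigma - λ_1 I), whose rows are
  r_1 = (-5.3028, 0, 0),  r_2 = (0, -3.3028, -1),  r_3 = (0, -1, -0.3028).
  v is orthogonal to every row, so take v ∝ r_1 × r_2 = ((0)·(-1) - (0)·(-3.3028), (0)·(0) - (-5.3028)·(-1), (-5.3028)·(-3.3028) - (0)·(0)) ≈ (0, -5.3028, 17.5139).
  Rescale (multiply by -1 so the first nonzero entry is positive): u = (0, 5.3028, -17.5139).
  ||u|| = √((0)² + (5.3028)² + (-17.5139)²) = √(334.8554) ≈ 18.2991,  v_1 = u/||u|| ≈ (0, 0.2898, -0.9571) (||v_1|| = 1).

λ_1 = 8.3028,  λ_2 = 4.6972,  λ_3 = 3;  v_1 ≈ (0, 0.2898, -0.9571)


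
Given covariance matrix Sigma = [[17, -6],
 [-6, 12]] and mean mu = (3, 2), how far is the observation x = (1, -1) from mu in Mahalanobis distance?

Step 1 — centre the observation: (x - mu) = (-2, -3).

Step 2 — invert Sigma. det(Sigma) = 17·12 - (-6)² = 168.
  Sigma^{-1} = (1/det) · [[d, -b], [-b, a]] = [[0.0714, 0.0357],
 [0.0357, 0.1012]].

Step 3 — form the quadratic (x - mu)^T · Sigma^{-1} · (x - mu):
  Sigma^{-1} · (x - mu) = (-0.25, -0.375).
  (x - mu)^T · [Sigma^{-1} · (x - mu)] = (-2)·(-0.25) + (-3)·(-0.375) = 1.625.

Step 4 — take square root: d = √(1.625) ≈ 1.2748.

d(x, mu) = √(1.625) ≈ 1.2748


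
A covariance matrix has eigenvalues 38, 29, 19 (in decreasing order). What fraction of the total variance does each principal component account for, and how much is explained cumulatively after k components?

Step 1 — total variance = trace(Sigma) = Σ λ_i = 38 + 29 + 19 = 86.

Step 2 — fraction explained by component i = λ_i / Σ λ:
  PC1: 38/86 = 0.4419
  PC2: 29/86 = 0.3372
  PC3: 19/86 = 0.2209

Step 3 — cumulative fraction after k components = (λ_1 + ... + λ_k) / Σ λ:
  k = 1: 38/86 = 0.4419
  k = 2: (38 + 29)/86 = 67/86 = 0.7791
  k = 3: (38 + 29 + 19)/86 = 86/86 = 1

Summary (fraction, with percent):

explained: PC1 0.4419 (44.19%), PC2 0.3372 (33.72%), PC3 0.2209 (22.09%);  cumulative: 0.4419, 0.7791, 1


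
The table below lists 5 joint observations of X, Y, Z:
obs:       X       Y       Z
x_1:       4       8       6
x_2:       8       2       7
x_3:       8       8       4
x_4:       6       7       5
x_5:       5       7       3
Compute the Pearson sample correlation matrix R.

Step 1 — column means:
  mean(X) = (4 + 8 + 8 + 6 + 5) / 5 = 31/5 = 6.2
  mean(Y) = (8 + 2 + 8 + 7 + 7) / 5 = 32/5 = 6.4
  mean(Z) = (6 + 7 + 4 + 5 + 3) / 5 = 25/5 = 5

Step 2 — sample variances and covariances s[i,j] = (1/(n-1)) · Σ_k (x_{k,i} - mean_i) · (x_{k,j} - mean_j), with n-1 = 4:
  s[X,X] = ((-2.2)·(-2.2) + (1.8)·(1.8) + (1.8)·(1.8) + (-0.2)·(-0.2) + (-1.2)·(-1.2)) / 4 = 12.8/4 = 3.2
  s[X,Y] = ((-2.2)·(1.6) + (1.8)·(-4.4) + (1.8)·(1.6) + (-0.2)·(0.6) + (-1.2)·(0.6)) / 4 = -9.4/4 = -2.35
  s[X,Z] = ((-2.2)·(1) + (1.8)·(2) + (1.8)·(-1) + (-0.2)·(0) + (-1.2)·(-2)) / 4 = 2/4 = 0.5
  s[Y,Y] = ((1.6)·(1.6) + (-4.4)·(-4.4) + (1.6)·(1.6) + (0.6)·(0.6) + (0.6)·(0.6)) / 4 = 25.2/4 = 6.3
  s[Y,Z] = ((1.6)·(1) + (-4.4)·(2) + (1.6)·(-1) + (0.6)·(0) + (0.6)·(-2)) / 4 = -10/4 = -2.5
  s[Z,Z] = ((1)·(1) + (2)·(2) + (-1)·(-1) + (0)·(0) + (-2)·(-2)) / 4 = 10/4 = 2.5
  Sample standard deviations s_i = √(s[i,i]):
  s(X) = √(3.2) = 1.7889
  s(Y) = √(6.3) = 2.51
  s(Z) = √(2.5) = 1.5811

Step 3 — r_{ij} = s_{ij} / (s_i · s_j):
  r[X,X] = 1 (diagonal).
  r[X,Y] = -2.35 / (1.7889 · 2.51) = -2.35 / 4.49 = -0.5234
  r[X,Z] = 0.5 / (1.7889 · 1.5811) = 0.5 / 2.8284 = 0.1768
  r[Y,Y] = 1 (diagonal).
  r[Y,Z] = -2.5 / (2.51 · 1.5811) = -2.5 / 3.9686 = -0.6299
  r[Z,Z] = 1 (diagonal).

R is symmetric with unit diagonal. Assembling:

R = [[1, -0.5234, 0.1768],
 [-0.5234, 1, -0.6299],
 [0.1768, -0.6299, 1]]


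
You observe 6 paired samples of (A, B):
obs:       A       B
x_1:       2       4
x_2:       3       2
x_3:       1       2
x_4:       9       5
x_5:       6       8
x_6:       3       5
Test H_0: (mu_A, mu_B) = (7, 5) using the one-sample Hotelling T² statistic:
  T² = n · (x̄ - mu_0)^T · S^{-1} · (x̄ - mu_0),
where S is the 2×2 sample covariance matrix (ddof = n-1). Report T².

Step 1 — sample mean vector:
  mean(A) = (2 + 3 + 1 + 9 + 6 + 3) / 6 = 24/6 = 4
  mean(B) = (4 + 2 + 2 + 5 + 8 + 5) / 6 = 26/6 = 4.3333
  x̄ = (4, 4.3333),  deviation x̄ - mu_0 = (4, 4.3333) - (7, 5) = (-3, -0.6667).

Step 2 — sample covariance matrix, S[i,j] = (1/(n-1)) · Σ_k (x_{k,i} - mean_i) · (x_{k,j} - mean_j), divisor n-1 = 5:
  S[A,A] = ((-2)·(-2) + (-1)·(-1) + (-3)·(-3) + (5)·(5) + (2)·(2) + (-1)·(-1)) / 5 = 44/5 = 8.8
  S[A,B] = ((-2)·(-0.3333) + (-1)·(-2.3333) + (-3)·(-2.3333) + (5)·(0.6667) + (2)·(3.6667) + (-1)·(0.6667)) / 5 = 20/5 = 4
  S[B,B] = ((-0.3333)·(-0.3333) + (-2.3333)·(-2.3333) + (-2.3333)·(-2.3333) + (0.6667)·(0.6667) + (3.6667)·(3.6667) + (0.6667)·(0.6667)) / 5 = 25.3333/5 = 5.0667
  S = [[8.8, 4],
 [4, 5.0667]].

Step 3 — invert S. det(S) = 8.8·5.0667 - (4)² = 28.5867.
  S^{-1} = (1/det) · [[d, -b], [-b, a]] = [[0.1772, -0.1399],
 [-0.1399, 0.3078]].

Step 4 — quadratic form (x̄ - mu_0)^T · S^{-1} · (x̄ - mu_0):
  S^{-1} · (x̄ - mu_0) = (-0.4384, 0.2146),
  (x̄ - mu_0)^T · [...] = (-3)·(-0.4384) + (-0.6667)·(0.2146) = 1.1723.

Step 5 — scale by n: T² = 6 · 1.1723 = 7.0336.

T² ≈ 7.0336


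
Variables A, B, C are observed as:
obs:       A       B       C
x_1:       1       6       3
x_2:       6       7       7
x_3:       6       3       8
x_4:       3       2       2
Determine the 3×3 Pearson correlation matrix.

Step 1 — column means:
  mean(A) = (1 + 6 + 6 + 3) / 4 = 16/4 = 4
  mean(B) = (6 + 7 + 3 + 2) / 4 = 18/4 = 4.5
  mean(C) = (3 + 7 + 8 + 2) / 4 = 20/4 = 5

Step 2 — sample variances and covariances s[i,j] = (1/(n-1)) · Σ_k (x_{k,i} - mean_i) · (x_{k,j} - mean_j), with n-1 = 3:
  s[A,A] = ((-3)·(-3) + (2)·(2) + (2)·(2) + (-1)·(-1)) / 3 = 18/3 = 6
  s[A,B] = ((-3)·(1.5) + (2)·(2.5) + (2)·(-1.5) + (-1)·(-2.5)) / 3 = 0/3 = 0
  s[A,C] = ((-3)·(-2) + (2)·(2) + (2)·(3) + (-1)·(-3)) / 3 = 19/3 = 6.3333
  s[B,B] = ((1.5)·(1.5) + (2.5)·(2.5) + (-1.5)·(-1.5) + (-2.5)·(-2.5)) / 3 = 17/3 = 5.6667
  s[B,C] = ((1.5)·(-2) + (2.5)·(2) + (-1.5)·(3) + (-2.5)·(-3)) / 3 = 5/3 = 1.6667
  s[C,C] = ((-2)·(-2) + (2)·(2) + (3)·(3) + (-3)·(-3)) / 3 = 26/3 = 8.6667
  Sample standard deviations s_i = √(s[i,i]):
  s(A) = √(6) = 2.4495
  s(B) = √(5.6667) = 2.3805
  s(C) = √(8.6667) = 2.9439

Step 3 — r_{ij} = s_{ij} / (s_i · s_j):
  r[A,A] = 1 (diagonal).
  r[A,B] = 0 / (2.4495 · 2.3805) = 0 / 5.831 = 0
  r[A,C] = 6.3333 / (2.4495 · 2.9439) = 6.3333 / 7.2111 = 0.8783
  r[B,B] = 1 (diagonal).
  r[B,C] = 1.6667 / (2.3805 · 2.9439) = 1.6667 / 7.0079 = 0.2378
  r[C,C] = 1 (diagonal).

R is symmetric with unit diagonal. Assembling:

R = [[1, 0, 0.8783],
 [0, 1, 0.2378],
 [0.8783, 0.2378, 1]]


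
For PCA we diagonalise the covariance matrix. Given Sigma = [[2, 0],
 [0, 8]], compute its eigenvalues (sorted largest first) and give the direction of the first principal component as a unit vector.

Step 1 — characteristic polynomial of 2×2 Sigma:
  det(Sigma - λI) = λ² - trace · λ + det = 0.
  trace = 2 + 8 = 10, det = 2·8 - (0)² = 16.
Step 2 — discriminant:
  Δ = trace² - 4·det = 100 - 64 = 36.
Step 3 — eigenvalues:
  λ = (trace ± √Δ)/2 = (10 ± 6)/2,
  λ_1 = 8,  λ_2 = 2.

Step 4 — unit eigenvector for λ_1: Sigma is diagonal, so its eigenvectors are the coordinate axes. λ_1 = 8 is the diagonal entry on the second coordinate axis, hence
  v_1 = (0, 1) (||v_1|| = 1).

λ_1 = 8,  λ_2 = 2;  v_1 ≈ (0, 1)


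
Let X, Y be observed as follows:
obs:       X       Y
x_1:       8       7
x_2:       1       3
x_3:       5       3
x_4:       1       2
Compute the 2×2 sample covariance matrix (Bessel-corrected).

Step 1 — column means:
  mean(X) = (8 + 1 + 5 + 1) / 4 = 15/4 = 3.75
  mean(Y) = (7 + 3 + 3 + 2) / 4 = 15/4 = 3.75

Step 2 — sample covariance S[i,j] = (1/(n-1)) · Σ_k (x_{k,i} - mean_i) · (x_{k,j} - mean_j), with n-1 = 3.
  S[X,X] = ((4.25)·(4.25) + (-2.75)·(-2.75) + (1.25)·(1.25) + (-2.75)·(-2.75)) / 3 = 34.75/3 = 11.5833
  S[X,Y] = ((4.25)·(3.25) + (-2.75)·(-0.75) + (1.25)·(-0.75) + (-2.75)·(-1.75)) / 3 = 19.75/3 = 6.5833
  S[Y,Y] = ((3.25)·(3.25) + (-0.75)·(-0.75) + (-0.75)·(-0.75) + (-1.75)·(-1.75)) / 3 = 14.75/3 = 4.9167

S is symmetric (S[j,i] = S[i,j]). Assembling:

S = [[11.5833, 6.5833],
 [6.5833, 4.9167]]


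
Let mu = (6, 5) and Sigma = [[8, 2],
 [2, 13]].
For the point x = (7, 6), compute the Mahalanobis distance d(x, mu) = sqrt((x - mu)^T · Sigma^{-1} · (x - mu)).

Step 1 — centre the observation: (x - mu) = (1, 1).

Step 2 — invert Sigma. det(Sigma) = 8·13 - (2)² = 100.
  Sigma^{-1} = (1/det) · [[d, -b], [-b, a]] = [[0.13, -0.02],
 [-0.02, 0.08]].

Step 3 — form the quadratic (x - mu)^T · Sigma^{-1} · (x - mu):
  Sigma^{-1} · (x - mu) = (0.11, 0.06).
  (x - mu)^T · [Sigma^{-1} · (x - mu)] = (1)·(0.11) + (1)·(0.06) = 0.17.

Step 4 — take square root: d = √(0.17) ≈ 0.4123.

d(x, mu) = √(0.17) ≈ 0.4123


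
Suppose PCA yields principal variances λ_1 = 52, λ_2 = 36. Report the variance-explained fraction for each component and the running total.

Step 1 — total variance = trace(Sigma) = Σ λ_i = 52 + 36 = 88.

Step 2 — fraction explained by component i = λ_i / Σ λ:
  PC1: 52/88 = 0.5909
  PC2: 36/88 = 0.4091

Step 3 — cumulative fraction after k components = (λ_1 + ... + λ_k) / Σ λ:
  k = 1: 52/88 = 0.5909
  k = 2: (52 + 36)/88 = 88/88 = 1

Summary (fraction, with percent):

explained: PC1 0.5909 (59.09%), PC2 0.4091 (40.91%);  cumulative: 0.5909, 1


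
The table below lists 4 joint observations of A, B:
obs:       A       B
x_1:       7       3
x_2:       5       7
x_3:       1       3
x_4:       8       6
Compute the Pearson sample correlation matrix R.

Step 1 — column means:
  mean(A) = (7 + 5 + 1 + 8) / 4 = 21/4 = 5.25
  mean(B) = (3 + 7 + 3 + 6) / 4 = 19/4 = 4.75

Step 2 — sample variances and covariances s[i,j] = (1/(n-1)) · Σ_k (x_{k,i} - mean_i) · (x_{k,j} - mean_j), with n-1 = 3:
  s[A,A] = ((1.75)·(1.75) + (-0.25)·(-0.25) + (-4.25)·(-4.25) + (2.75)·(2.75)) / 3 = 28.75/3 = 9.5833
  s[A,B] = ((1.75)·(-1.75) + (-0.25)·(2.25) + (-4.25)·(-1.75) + (2.75)·(1.25)) / 3 = 7.25/3 = 2.4167
  s[B,B] = ((-1.75)·(-1.75) + (2.25)·(2.25) + (-1.75)·(-1.75) + (1.25)·(1.25)) / 3 = 12.75/3 = 4.25
  Sample standard deviations s_i = √(s[i,i]):
  s(A) = √(9.5833) = 3.0957
  s(B) = √(4.25) = 2.0616

Step 3 — r_{ij} = s_{ij} / (s_i · s_j):
  r[A,A] = 1 (diagonal).
  r[A,B] = 2.4167 / (3.0957 · 2.0616) = 2.4167 / 6.3819 = 0.3787
  r[B,B] = 1 (diagonal).

R is symmetric with unit diagonal. Assembling:

R = [[1, 0.3787],
 [0.3787, 1]]


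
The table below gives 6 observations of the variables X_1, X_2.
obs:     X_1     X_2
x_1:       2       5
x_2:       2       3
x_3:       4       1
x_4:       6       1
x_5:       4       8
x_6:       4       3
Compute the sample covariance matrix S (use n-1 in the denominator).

Step 1 — column means:
  mean(X_1) = (2 + 2 + 4 + 6 + 4 + 4) / 6 = 22/6 = 3.6667
  mean(X_2) = (5 + 3 + 1 + 1 + 8 + 3) / 6 = 21/6 = 3.5

Step 2 — sample covariance S[i,j] = (1/(n-1)) · Σ_k (x_{k,i} - mean_i) · (x_{k,j} - mean_j), with n-1 = 5.
  S[X_1,X_1] = ((-1.6667)·(-1.6667) + (-1.6667)·(-1.6667) + (0.3333)·(0.3333) + (2.3333)·(2.3333) + (0.3333)·(0.3333) + (0.3333)·(0.3333)) / 5 = 11.3333/5 = 2.2667
  S[X_1,X_2] = ((-1.6667)·(1.5) + (-1.6667)·(-0.5) + (0.3333)·(-2.5) + (2.3333)·(-2.5) + (0.3333)·(4.5) + (0.3333)·(-0.5)) / 5 = -7/5 = -1.4
  S[X_2,X_2] = ((1.5)·(1.5) + (-0.5)·(-0.5) + (-2.5)·(-2.5) + (-2.5)·(-2.5) + (4.5)·(4.5) + (-0.5)·(-0.5)) / 5 = 35.5/5 = 7.1

S is symmetric (S[j,i] = S[i,j]). Assembling:

S = [[2.2667, -1.4],
 [-1.4, 7.1]]


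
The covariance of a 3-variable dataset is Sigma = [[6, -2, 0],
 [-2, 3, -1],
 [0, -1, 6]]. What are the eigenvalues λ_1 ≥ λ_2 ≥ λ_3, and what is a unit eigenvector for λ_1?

Step 1 — characteristic polynomial p(λ) = det(λI - Sigma) = λ³ - tr·λ² + c_1·λ - det, where tr = trace, c_1 = sum of the principal 2×2 minors, det = det(Sigma):
  tr = 6 + 3 + 6 = 15,
  c_1 = (6·3 - (-2)²) + (6·6 - (0)²) + (3·6 - (-1)²) = 14 + 36 + 17 = 67,
  det = 6·(3·6 - (-1)²) - (-2)·((-2)·6 - (-1)·(0)) + (0)·((-2)·(-1) - 3·(0)) = 6·(17) - (-2)·(-12) + (0)·(2) = 78.
  So p(λ) = λ³ - 15λ² + 67λ - 78.
Step 2 — look for an integer root (rational root theorem: any rational root is an integer divisor of 78). Testing λ = 6:
  p(6) = 216 - 540 + 402 - 78 = 0  ✓
  Dividing out (λ - 6): p(λ) = (λ - 6)(λ² - 9λ + 13).
Step 3 — remaining eigenvalues from the quadratic λ² - 9λ + 13 = 0:
  Δ = 9² - 4·13 = 81 - 52 = 29,  λ = (9 ± √29)/2 = (9 ± 5.3852)/2 ≈ 7.1926 or 1.8074.
  Sorted: λ_1 = 7.1926,  λ_2 = 6,  λ_3 = 1.8074  (check: sum = 15 = tr ✓).

Step 4 — unit eigenvector for λ_1 ≈ 7.1926: v spans the null space of (Sigma - λ_1 I), whose rows are
  r_1 = (-1.1926, -2, 0),  r_2 = (-2, -4.1926, -1),  r_3 = (0, -1, -1.1926).
  v is orthogonal to every row, so take v ∝ r_1 × r_2 = ((-2)·(-1) - (0)·(-4.1926), (0)·(-2) - (-1.1926)·(-1), (-1.1926)·(-4.1926) - (-2)·(-2)) ≈ (2, -1.1926, 1).
  Let u = (2, -1.1926, 1).
  ||u|| = √((2)² + (-1.1926)² + (1)²) = √(6.4223) ≈ 2.5342,  v_1 = u/||u|| ≈ (0.7892, -0.4706, 0.3946) (||v_1|| = 1).

λ_1 = 7.1926,  λ_2 = 6,  λ_3 = 1.8074;  v_1 ≈ (0.7892, -0.4706, 0.3946)


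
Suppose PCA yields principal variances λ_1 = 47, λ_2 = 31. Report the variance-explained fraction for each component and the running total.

Step 1 — total variance = trace(Sigma) = Σ λ_i = 47 + 31 = 78.

Step 2 — fraction explained by component i = λ_i / Σ λ:
  PC1: 47/78 = 0.6026
  PC2: 31/78 = 0.3974

Step 3 — cumulative fraction after k components = (λ_1 + ... + λ_k) / Σ λ:
  k = 1: 47/78 = 0.6026
  k = 2: (47 + 31)/78 = 78/78 = 1

Summary (fraction, with percent):

explained: PC1 0.6026 (60.26%), PC2 0.3974 (39.74%);  cumulative: 0.6026, 1


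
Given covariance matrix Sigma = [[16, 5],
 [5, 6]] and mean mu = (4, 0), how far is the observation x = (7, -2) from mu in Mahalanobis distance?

Step 1 — centre the observation: (x - mu) = (3, -2).

Step 2 — invert Sigma. det(Sigma) = 16·6 - (5)² = 71.
  Sigma^{-1} = (1/det) · [[d, -b], [-b, a]] = [[0.0845, -0.0704],
 [-0.0704, 0.2254]].

Step 3 — form the quadratic (x - mu)^T · Sigma^{-1} · (x - mu):
  Sigma^{-1} · (x - mu) = (0.3944, -0.662).
  (x - mu)^T · [Sigma^{-1} · (x - mu)] = (3)·(0.3944) + (-2)·(-0.662) = 2.507.

Step 4 — take square root: d = √(2.507) ≈ 1.5834.

d(x, mu) = √(2.507) ≈ 1.5834


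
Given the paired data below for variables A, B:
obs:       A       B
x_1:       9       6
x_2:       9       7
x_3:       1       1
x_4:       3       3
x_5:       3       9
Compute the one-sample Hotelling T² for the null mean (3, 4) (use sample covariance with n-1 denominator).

Step 1 — sample mean vector:
  mean(A) = (9 + 9 + 1 + 3 + 3) / 5 = 25/5 = 5
  mean(B) = (6 + 7 + 1 + 3 + 9) / 5 = 26/5 = 5.2
  x̄ = (5, 5.2),  deviation x̄ - mu_0 = (5, 5.2) - (3, 4) = (2, 1.2).

Step 2 — sample covariance matrix, S[i,j] = (1/(n-1)) · Σ_k (x_{k,i} - mean_i) · (x_{k,j} - mean_j), divisor n-1 = 4:
  S[A,A] = ((4)·(4) + (4)·(4) + (-4)·(-4) + (-2)·(-2) + (-2)·(-2)) / 4 = 56/4 = 14
  S[A,B] = ((4)·(0.8) + (4)·(1.8) + (-4)·(-4.2) + (-2)·(-2.2) + (-2)·(3.8)) / 4 = 24/4 = 6
  S[B,B] = ((0.8)·(0.8) + (1.8)·(1.8) + (-4.2)·(-4.2) + (-2.2)·(-2.2) + (3.8)·(3.8)) / 4 = 40.8/4 = 10.2
  S = [[14, 6],
 [6, 10.2]].

Step 3 — invert S. det(S) = 14·10.2 - (6)² = 106.8.
  S^{-1} = (1/det) · [[d, -b], [-b, a]] = [[0.0955, -0.0562],
 [-0.0562, 0.1311]].

Step 4 — quadratic form (x̄ - mu_0)^T · S^{-1} · (x̄ - mu_0):
  S^{-1} · (x̄ - mu_0) = (0.1236, 0.0449),
  (x̄ - mu_0)^T · [...] = (2)·(0.1236) + (1.2)·(0.0449) = 0.3011.

Step 5 — scale by n: T² = 5 · 0.3011 = 1.5056.

T² ≈ 1.5056


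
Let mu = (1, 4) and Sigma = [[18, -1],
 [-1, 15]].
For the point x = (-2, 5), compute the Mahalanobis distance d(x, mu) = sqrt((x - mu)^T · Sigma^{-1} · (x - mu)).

Step 1 — centre the observation: (x - mu) = (-3, 1).

Step 2 — invert Sigma. det(Sigma) = 18·15 - (-1)² = 269.
  Sigma^{-1} = (1/det) · [[d, -b], [-b, a]] = [[0.0558, 0.0037],
 [0.0037, 0.0669]].

Step 3 — form the quadratic (x - mu)^T · Sigma^{-1} · (x - mu):
  Sigma^{-1} · (x - mu) = (-0.1636, 0.0558).
  (x - mu)^T · [Sigma^{-1} · (x - mu)] = (-3)·(-0.1636) + (1)·(0.0558) = 0.5465.

Step 4 — take square root: d = √(0.5465) ≈ 0.7392.

d(x, mu) = √(0.5465) ≈ 0.7392


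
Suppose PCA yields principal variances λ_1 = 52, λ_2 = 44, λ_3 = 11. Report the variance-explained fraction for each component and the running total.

Step 1 — total variance = trace(Sigma) = Σ λ_i = 52 + 44 + 11 = 107.

Step 2 — fraction explained by component i = λ_i / Σ λ:
  PC1: 52/107 = 0.486
  PC2: 44/107 = 0.4112
  PC3: 11/107 = 0.1028

Step 3 — cumulative fraction after k components = (λ_1 + ... + λ_k) / Σ λ:
  k = 1: 52/107 = 0.486
  k = 2: (52 + 44)/107 = 96/107 = 0.8972
  k = 3: (52 + 44 + 11)/107 = 107/107 = 1

Summary (fraction, with percent):

explained: PC1 0.486 (48.6%), PC2 0.4112 (41.12%), PC3 0.1028 (10.28%);  cumulative: 0.486, 0.8972, 1
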